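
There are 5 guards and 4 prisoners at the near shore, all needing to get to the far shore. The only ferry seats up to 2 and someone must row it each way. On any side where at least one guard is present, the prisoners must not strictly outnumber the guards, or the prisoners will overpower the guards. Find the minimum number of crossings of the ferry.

Counting alone: each trip to the far shore takes at most 2 across and each return brings at least 1 back, so after t trips out (and t−1 returns) at most 2t − (t−1) of the 9 are across; that first reaches 9 at t = 8, so at least 15 crossings are needed.
The plan below uses exactly 15 crossings, so it is optimal:
1. 2 prisoners → the far shore.  (the near shore: 5G 2P; the far shore: 0G 2P)
2. 1 prisoner ← the near shore.  (the near shore: 5G 3P; the far shore: 0G 1P)
3. 2 prisoners → the far shore.  (the near shore: 5G 1P; the far shore: 0G 3P)
4. 1 prisoner ← the near shore.  (the near shore: 5G 2P; the far shore: 0G 2P)
5. 2 guards → the far shore.  (the near shore: 3G 2P; the far shore: 2G 2P)
6. 1 prisoner ← the near shore.  (the near shore: 3G 3P; the far shore: 2G 1P)
7. 1 guard and 1 prisoner → the far shore.  (the near shore: 2G 2P; the far shore: 3G 2P)
8. 1 guard ← the near shore.  (the near shore: 3G 2P; the far shore: 2G 2P)
9. 1 guard and 1 prisoner → the far shore.  (the near shore: 2G 1P; the far shore: 3G 3P)
10. 1 prisoner ← the near shore.  (the near shore: 2G 2P; the far shore: 3G 2P)
11. 1 guard and 1 prisoner → the far shore.  (the near shore: 1G 1P; the far shore: 4G 3P)
12. 1 guard ← the near shore.  (the near shore: 2G 1P; the far shore: 3G 3P)
13. 1 guard and 1 prisoner → the far shore.  (the near shore: 1G 0P; the far shore: 4G 4P)
14. 1 prisoner ← the near shore.  (the near shore: 1G 1P; the far shore: 4G 3P)
15. 1 guard and 1 prisoner → the far shore.  (the near shore: 0G 0P; the far shore: 5G 4P)

15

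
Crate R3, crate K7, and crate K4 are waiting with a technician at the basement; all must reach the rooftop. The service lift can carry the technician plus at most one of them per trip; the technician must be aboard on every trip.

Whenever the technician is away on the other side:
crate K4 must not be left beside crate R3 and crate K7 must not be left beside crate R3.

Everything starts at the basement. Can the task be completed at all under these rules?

Yes

1. Technician goes to the rooftop with crate R3.  [the basement: crate K4, crate K7 | the rooftop: crate R3]
2. Technician goes back to the basement alone.  [the basement: crate K4, crate K7 | the rooftop: crate R3]
3. Technician goes to the rooftop with crate K7.  [the basement: crate K4 | the rooftop: crate K7, crate R3]
4. Technician goes back to the basement with crate R3.  [the basement: crate K4, crate R3 | the rooftop: crate K7]
5. Technician goes to the rooftop with crate K4.  [the basement: crate R3 | the rooftop: crate K4, crate K7]
6. Technician goes back to the basement alone.  [the basement: crate R3 | the rooftop: crate K4, crate K7]
7. Technician goes to the rooftop with crate R3.  [the basement: — | the rooftop: crate K4, crate K7, crate R3]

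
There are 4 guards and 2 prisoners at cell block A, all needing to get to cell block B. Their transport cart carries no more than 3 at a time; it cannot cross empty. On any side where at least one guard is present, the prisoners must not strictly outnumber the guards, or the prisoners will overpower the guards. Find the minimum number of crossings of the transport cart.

Counting alone: each trip to cell block B takes at most 3 across and each return brings at least 1 back, so after t trips out (and t−1 returns) at most 3t − (t−1) of the 6 are across; that first reaches 6 at t = 3, so at least 5 crossings are needed.
The plan below uses exactly 5 crossings, so it is optimal:
1. 2 prisoners → cell block B.  (cell block A: 4G 0P; cell block B: 0G 2P)
2. 1 prisoner ← cell block A.  (cell block A: 4G 1P; cell block B: 0G 1P)
3. 2 guards and 1 prisoner → cell block B.  (cell block A: 2G 0P; cell block B: 2G 2P)
4. 1 prisoner ← cell block A.  (cell block A: 2G 1P; cell block B: 2G 1P)
5. 2 guards and 1 prisoner → cell block B.  (cell block A: 0G 0P; cell block B: 4G 2P)

5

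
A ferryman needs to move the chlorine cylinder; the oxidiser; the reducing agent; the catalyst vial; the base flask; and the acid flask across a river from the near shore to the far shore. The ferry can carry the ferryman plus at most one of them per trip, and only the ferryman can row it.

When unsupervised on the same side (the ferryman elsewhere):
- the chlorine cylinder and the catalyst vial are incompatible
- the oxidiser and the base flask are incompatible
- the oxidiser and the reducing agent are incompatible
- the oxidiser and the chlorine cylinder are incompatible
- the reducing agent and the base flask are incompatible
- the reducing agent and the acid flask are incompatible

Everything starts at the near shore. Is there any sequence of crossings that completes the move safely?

No

Whatever the first load, the items left behind include a forbidden pair without the ferryman. No opening move is safe, so no plan exists.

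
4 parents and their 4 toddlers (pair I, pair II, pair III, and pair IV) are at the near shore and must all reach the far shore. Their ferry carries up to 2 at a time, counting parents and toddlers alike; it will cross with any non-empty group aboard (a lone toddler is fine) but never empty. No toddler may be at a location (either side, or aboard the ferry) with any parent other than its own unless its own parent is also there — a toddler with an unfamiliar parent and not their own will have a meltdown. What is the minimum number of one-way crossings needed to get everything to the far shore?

impossible

Following every safe sequence of crossings from the start, the most of the 8 that can be at the far shore as the ferry arrives there on crossings 1, 3, 5 is 2, 3, 4 respectively; the best ever achieved is 4 of 8.
From crossing 7 on, no configuration arises that was not already reachable earlier: only 44 distinct safe configurations (who is on which side, and where the ferry is) can ever be reached, none of them has everyone across, and every continuation just revisits them. So no valid plan exists.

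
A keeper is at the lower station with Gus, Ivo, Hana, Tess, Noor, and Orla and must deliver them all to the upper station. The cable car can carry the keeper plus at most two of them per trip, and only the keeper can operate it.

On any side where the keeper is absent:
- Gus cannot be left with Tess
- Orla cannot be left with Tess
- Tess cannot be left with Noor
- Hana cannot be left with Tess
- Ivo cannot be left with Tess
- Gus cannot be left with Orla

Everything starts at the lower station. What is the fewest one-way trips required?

9

Counting alone: the keeper can take at most 2 across per trip to the upper station, so moving all 6 needs at least 3 loaded trips out, with a return between consecutive ones — at least 5 crossings.
The safety rule pushes this higher. Following every safe sequence of crossings, the most of the 6 that can be at the upper station as the cable car arrives there on crossings 5, 7 is 4, 5 respectively — never all 6.
So no plan with fewer than 9 crossings exists, and this one achieves 9:
1. Keeper goes to the upper station with Gus and Tess.
2. Keeper goes back to the lower station with Gus.
3. Keeper goes to the upper station with Gus and Ivo.
4. Keeper goes back to the lower station with Tess.
5. Keeper goes to the upper station with Hana and Tess.
6. Keeper goes back to the lower station with Tess.
7. Keeper goes to the upper station with Noor and Tess.
8. Keeper goes back to the lower station with Tess.
9. Keeper goes to the upper station with Orla and Tess.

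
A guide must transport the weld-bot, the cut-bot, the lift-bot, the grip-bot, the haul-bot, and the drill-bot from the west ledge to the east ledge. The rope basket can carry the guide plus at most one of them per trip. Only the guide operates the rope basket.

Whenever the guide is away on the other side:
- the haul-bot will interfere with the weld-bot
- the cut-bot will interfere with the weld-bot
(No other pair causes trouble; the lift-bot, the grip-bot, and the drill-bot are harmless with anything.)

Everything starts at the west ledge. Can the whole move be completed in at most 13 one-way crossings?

Yes — this plan uses 13 crossings (≤ 13):
1. Guide goes to the east ledge with the weld-bot.  [the west ledge: the cut-bot, the drill-bot, the grip-bot, the haul-bot, the lift-bot | the east ledge: the weld-bot]
2. Guide goes back to the west ledge alone.  [the west ledge: the cut-bot, the drill-bot, the grip-bot, the haul-bot, the lift-bot | the east ledge: the weld-bot]
3. Guide goes to the east ledge with the cut-bot.  [the west ledge: the drill-bot, the grip-bot, the haul-bot, the lift-bot | the east ledge: the cut-bot, the weld-bot]
4. Guide goes back to the west ledge with the weld-bot.  [the west ledge: the drill-bot, the grip-bot, the haul-bot, the lift-bot, the weld-bot | the east ledge: the cut-bot]
5. Guide goes to the east ledge with the haul-bot.  [the west ledge: the drill-bot, the grip-bot, the lift-bot, the weld-bot | the east ledge: the cut-bot, the haul-bot]
6. Guide goes back to the west ledge alone.  [the west ledge: the drill-bot, the grip-bot, the lift-bot, the weld-bot | the east ledge: the cut-bot, the haul-bot]
7. Guide goes to the east ledge with the lift-bot.  [the west ledge: the drill-bot, the grip-bot, the weld-bot | the east ledge: the cut-bot, the haul-bot, the lift-bot]
8. Guide goes back to the west ledge alone.  [the west ledge: the drill-bot, the grip-bot, the weld-bot | the east ledge: the cut-bot, the haul-bot, the lift-bot]
9. Guide goes to the east ledge with the grip-bot.  [the west ledge: the drill-bot, the weld-bot | the east ledge: the cut-bot, the grip-bot, the haul-bot, the lift-bot]
10. Guide goes back to the west ledge alone.  [the west ledge: the drill-bot, the weld-bot | the east ledge: the cut-bot, the grip-bot, the haul-bot, the lift-bot]
11. Guide goes to the east ledge with the drill-bot.  [the west ledge: the weld-bot | the east ledge: the cut-bot, the drill-bot, the grip-bot, the haul-bot, the lift-bot]
12. Guide goes back to the west ledge alone.  [the west ledge: the weld-bot | the east ledge: the cut-bot, the drill-bot, the grip-bot, the haul-bot, the lift-bot]
13. Guide goes to the east ledge with the weld-bot.  [the west ledge: — | the east ledge: the cut-bot, the drill-bot, the grip-bot, the haul-bot, the lift-bot, the weld-bot]

Yes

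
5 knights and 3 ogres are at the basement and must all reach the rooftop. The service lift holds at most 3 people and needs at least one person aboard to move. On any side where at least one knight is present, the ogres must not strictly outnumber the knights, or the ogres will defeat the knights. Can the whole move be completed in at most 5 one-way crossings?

No

Counting alone: each trip to the rooftop takes at most 3 across and each return brings at least 1 back, so after t trips out (and t−1 returns) at most 3t − (t−1) of the 8 are across; that first reaches 8 at t = 4, so at least 7 crossings are needed.
Since 5 < 7, 5 crossings cannot be enough. (The shortest complete plan in fact takes 7:)
1. 2 ogres → the rooftop.  (the basement: 5K 1O; the rooftop: 0K 2O)
2. 1 ogre ← the basement.  (the basement: 5K 2O; the rooftop: 0K 1O)
3. 2 knights and 1 ogre → the rooftop.  (the basement: 3K 1O; the rooftop: 2K 2O)
4. 1 ogre ← the basement.  (the basement: 3K 2O; the rooftop: 2K 1O)
5. 1 knight and 2 ogres → the rooftop.  (the basement: 2K 0O; the rooftop: 3K 3O)
6. 1 ogre ← the basement.  (the basement: 2K 1O; the rooftop: 3K 2O)
7. 2 knights and 1 ogre → the rooftop.  (the basement: 0K 0O; the rooftop: 5K 3O)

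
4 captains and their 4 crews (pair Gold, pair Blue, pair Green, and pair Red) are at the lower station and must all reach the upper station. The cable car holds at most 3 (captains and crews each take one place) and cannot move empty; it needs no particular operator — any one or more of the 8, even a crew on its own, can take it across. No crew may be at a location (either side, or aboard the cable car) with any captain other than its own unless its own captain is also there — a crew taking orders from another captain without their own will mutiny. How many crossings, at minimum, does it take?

Counting alone: each trip to the upper station takes at most 3 across and each return brings at least 1 back, so after t trips out (and t−1 returns) at most 3t − (t−1) of the 8 are across; that first reaches 8 at t = 4, so at least 7 crossings are needed.
The safety rule pushes this higher. Following every safe sequence of crossings, the most of the 8 that can be at the upper station as the cable car arrives there on crossing 7 is 7 — never all 8.
So no plan with fewer than 9 crossings exists, and this one achieves 9:
1. captain Gold and crew Gold cross → the upper station.
2. captain Gold crosses ← the lower station.
3. captain Blue, captain Gold, and crew Blue cross → the upper station.
4. captain Gold and crew Gold cross ← the lower station.
5. captain Gold, captain Green, and captain Red cross → the upper station.
6. crew Blue crosses ← the lower station.
7. crew Blue and crew Gold cross → the upper station.
8. crew Gold crosses ← the lower station.
9. crew Gold, crew Green, and crew Red cross → the upper station.

9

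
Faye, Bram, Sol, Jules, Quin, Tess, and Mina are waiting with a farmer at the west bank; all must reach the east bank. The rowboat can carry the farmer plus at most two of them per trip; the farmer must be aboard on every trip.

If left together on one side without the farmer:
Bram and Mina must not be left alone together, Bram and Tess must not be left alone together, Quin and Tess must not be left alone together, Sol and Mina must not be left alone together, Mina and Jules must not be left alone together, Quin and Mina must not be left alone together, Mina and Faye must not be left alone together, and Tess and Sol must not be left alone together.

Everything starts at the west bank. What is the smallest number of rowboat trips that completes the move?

Counting alone: the farmer can take at most 2 across per trip to the east bank, so moving all 7 needs at least 4 loaded trips out, with a return between consecutive ones — at least 7 crossings.
The safety rule pushes this higher. Following every safe sequence of crossings, the most of the 7 that can be at the east bank as the rowboat arrives there on crossing 7 is 5 — never all 7.
So no plan with fewer than 9 crossings exists, and this one achieves 9:
1. Farmer goes to the east bank with Mina and Tess.  [the west bank: Bram, Faye, Jules, Quin, Sol | the east bank: Mina, Tess]
2. Farmer goes back to the west bank alone.  [the west bank: Bram, Faye, Jules, Quin, Sol | the east bank: Mina, Tess]
3. Farmer goes to the east bank with Faye and Jules.  [the west bank: Bram, Quin, Sol | the east bank: Faye, Jules, Mina, Tess]
4. Farmer goes back to the west bank with Mina.  [the west bank: Bram, Mina, Quin, Sol | the east bank: Faye, Jules, Tess]
5. Farmer goes to the east bank with Bram and Mina.  [the west bank: Quin, Sol | the east bank: Bram, Faye, Jules, Mina, Tess]
6. Farmer goes back to the west bank with Mina and Tess.  [the west bank: Mina, Quin, Sol, Tess | the east bank: Bram, Faye, Jules]
7. Farmer goes to the east bank with Quin and Sol.  [the west bank: Mina, Tess | the east bank: Bram, Faye, Jules, Quin, Sol]
8. Farmer goes back to the west bank alone.  [the west bank: Mina, Tess | the east bank: Bram, Faye, Jules, Quin, Sol]
9. Farmer goes to the east bank with Mina and Tess.  [the west bank: — | the east bank: Bram, Faye, Jules, Mina, Quin, Sol, Tess]

9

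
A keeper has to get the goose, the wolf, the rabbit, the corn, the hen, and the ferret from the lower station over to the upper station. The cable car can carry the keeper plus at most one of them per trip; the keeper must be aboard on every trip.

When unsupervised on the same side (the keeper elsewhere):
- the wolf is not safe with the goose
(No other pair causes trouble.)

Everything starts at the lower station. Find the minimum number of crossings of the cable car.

11

Counting alone: the keeper can take at most 1 across per trip to the upper station, so moving all 6 needs at least 6 loaded trips out, with a return between consecutive ones — at least 11 crossings.
The plan below uses exactly 11 crossings, so it is optimal:
1. Keeper goes to the upper station with the goose.
2. Keeper goes back to the lower station alone.
3. Keeper goes to the upper station with the rabbit.
4. Keeper goes back to the lower station alone.
5. Keeper goes to the upper station with the corn.
6. Keeper goes back to the lower station alone.
7. Keeper goes to the upper station with the hen.
8. Keeper goes back to the lower station alone.
9. Keeper goes to the upper station with the ferret.
10. Keeper goes back to the lower station alone.
11. Keeper goes to the upper station with the wolf.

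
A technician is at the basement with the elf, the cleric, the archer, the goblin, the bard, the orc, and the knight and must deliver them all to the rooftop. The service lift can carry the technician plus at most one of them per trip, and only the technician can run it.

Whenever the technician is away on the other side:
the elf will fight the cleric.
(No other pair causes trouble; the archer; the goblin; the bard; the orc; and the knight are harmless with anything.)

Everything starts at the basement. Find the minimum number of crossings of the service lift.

13

Counting alone: the technician can take at most 1 across per trip to the rooftop, so moving all 7 needs at least 7 loaded trips out, with a return between consecutive ones — at least 13 crossings.
The plan below uses exactly 13 crossings, so it is optimal:
1. Technician goes to the rooftop with the elf.  [the basement: the archer, the bard, the cleric, the goblin, the knight, the orc | the rooftop: the elf]
2. Technician goes back to the basement alone.  [the basement: the archer, the bard, the cleric, the goblin, the knight, the orc | the rooftop: the elf]
3. Technician goes to the rooftop with the archer.  [the basement: the bard, the cleric, the goblin, the knight, the orc | the rooftop: the archer, the elf]
4. Technician goes back to the basement alone.  [the basement: the bard, the cleric, the goblin, the knight, the orc | the rooftop: the archer, the elf]
5. Technician goes to the rooftop with the goblin.  [the basement: the bard, the cleric, the knight, the orc | the rooftop: the archer, the elf, the goblin]
6. Technician goes back to the basement alone.  [the basement: the bard, the cleric, the knight, the orc | the rooftop: the archer, the elf, the goblin]
7. Technician goes to the rooftop with the bard.  [the basement: the cleric, the knight, the orc | the rooftop: the archer, the bard, the elf, the goblin]
8. Technician goes back to the basement alone.  [the basement: the cleric, the knight, the orc | the rooftop: the archer, the bard, the elf, the goblin]
9. Technician goes to the rooftop with the orc.  [the basement: the cleric, the knight | the rooftop: the archer, the bard, the elf, the goblin, the orc]
10. Technician goes back to the basement alone.  [the basement: the cleric, the knight | the rooftop: the archer, the bard, the elf, the goblin, the orc]
11. Technician goes to the rooftop with the knight.  [the basement: the cleric | the rooftop: the archer, the bard, the elf, the goblin, the knight, the orc]
12. Technician goes back to the basement alone.  [the basement: the cleric | the rooftop: the archer, the bard, the elf, the goblin, the knight, the orc]
13. Technician goes to the rooftop with the cleric.  [the basement: — | the rooftop: the archer, the bard, the cleric, the elf, the goblin, the knight, the orc]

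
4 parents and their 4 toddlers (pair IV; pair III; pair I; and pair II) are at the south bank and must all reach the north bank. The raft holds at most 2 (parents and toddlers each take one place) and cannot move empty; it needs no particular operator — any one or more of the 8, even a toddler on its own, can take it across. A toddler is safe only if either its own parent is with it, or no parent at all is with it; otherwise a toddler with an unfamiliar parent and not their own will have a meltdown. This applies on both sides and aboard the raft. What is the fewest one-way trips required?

Following every safe sequence of crossings from the start, the most of the 8 that can be at the north bank as the raft arrives there on crossings 1, 3, 5 is 2, 3, 4 respectively; the best ever achieved is 4 of 8.
From crossing 7 on, no configuration arises that was not already reachable earlier: only 44 distinct safe configurations (who is on which side, and where the raft is) can ever be reached, none of them has everyone across, and every continuation just revisits them. So no valid plan exists.

impossible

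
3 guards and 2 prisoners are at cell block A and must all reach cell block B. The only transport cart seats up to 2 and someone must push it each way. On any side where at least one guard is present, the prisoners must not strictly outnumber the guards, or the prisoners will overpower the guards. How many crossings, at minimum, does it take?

Counting alone: each trip to cell block B takes at most 2 across and each return brings at least 1 back, so after t trips out (and t−1 returns) at most 2t − (t−1) of the 5 are across; that first reaches 5 at t = 4, so at least 7 crossings are needed.
The plan below uses exactly 7 crossings, so it is optimal:
1. 2 prisoners → cell block B.  (cell block A: 3G 0P; cell block B: 0G 2P)
2. 1 prisoner ← cell block A.  (cell block A: 3G 1P; cell block B: 0G 1P)
3. 2 guards → cell block B.  (cell block A: 1G 1P; cell block B: 2G 1P)
4. 1 guard ← cell block A.  (cell block A: 2G 1P; cell block B: 1G 1P)
5. 1 guard and 1 prisoner → cell block B.  (cell block A: 1G 0P; cell block B: 2G 2P)
6. 1 prisoner ← cell block A.  (cell block A: 1G 1P; cell block B: 2G 1P)
7. 1 guard and 1 prisoner → cell block B.  (cell block A: 0G 0P; cell block B: 3G 2P)

7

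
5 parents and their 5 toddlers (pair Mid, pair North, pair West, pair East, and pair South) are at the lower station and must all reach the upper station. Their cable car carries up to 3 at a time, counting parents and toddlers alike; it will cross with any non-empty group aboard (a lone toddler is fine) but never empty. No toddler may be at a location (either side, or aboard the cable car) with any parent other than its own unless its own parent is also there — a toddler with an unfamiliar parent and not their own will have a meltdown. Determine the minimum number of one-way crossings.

Counting alone: each trip to the upper station takes at most 3 across and each return brings at least 1 back, so after t trips out (and t−1 returns) at most 3t − (t−1) of the 10 are across; that first reaches 10 at t = 5, so at least 9 crossings are needed.
The safety rule pushes this higher. Following every safe sequence of crossings, the most of the 10 that can be at the upper station as the cable car arrives there on crossing 9 is 9 — never all 10.
So no plan with fewer than 11 crossings exists, and this one achieves 11:
1. parent Mid and toddler Mid cross → the upper station.
2. parent Mid crosses ← the lower station.
3. toddler East, toddler North, and toddler West cross → the upper station.
4. toddler Mid crosses ← the lower station.
5. parent East, parent North, and parent West cross → the upper station.
6. parent North and toddler North cross ← the lower station.
7. parent Mid, parent North, and parent South cross → the upper station.
8. toddler West crosses ← the lower station.
9. toddler Mid and toddler North cross → the upper station.
10. toddler Mid crosses ← the lower station.
11. toddler Mid, toddler South, and toddler West cross → the upper station.

11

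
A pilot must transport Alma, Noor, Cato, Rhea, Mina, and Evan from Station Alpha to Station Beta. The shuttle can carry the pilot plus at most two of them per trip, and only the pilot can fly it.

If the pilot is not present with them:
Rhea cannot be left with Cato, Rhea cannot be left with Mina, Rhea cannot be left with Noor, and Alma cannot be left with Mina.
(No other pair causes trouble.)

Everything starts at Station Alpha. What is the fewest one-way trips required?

Counting alone: the pilot can take at most 2 across per trip to Station Beta, so moving all 6 needs at least 3 loaded trips out, with a return between consecutive ones — at least 5 crossings.
The safety rule pushes this higher. Following every safe sequence of crossings, the most of the 6 that can be at Station Beta as the shuttle arrives there on crossing 5 is 5 — never all 6.
So no plan with fewer than 7 crossings exists, and this one achieves 7:
1. Pilot goes to Station Beta with Alma and Rhea.  [Station Alpha: Cato, Evan, Mina, Noor | Station Beta: Alma, Rhea]
2. Pilot goes back to Station Alpha alone.  [Station Alpha: Cato, Evan, Mina, Noor | Station Beta: Alma, Rhea]
3. Pilot goes to Station Beta with Evan.  [Station Alpha: Cato, Mina, Noor | Station Beta: Alma, Evan, Rhea]
4. Pilot goes back to Station Alpha alone.  [Station Alpha: Cato, Mina, Noor | Station Beta: Alma, Evan, Rhea]
5. Pilot goes to Station Beta with Cato and Noor.  [Station Alpha: Mina | Station Beta: Alma, Cato, Evan, Noor, Rhea]
6. Pilot goes back to Station Alpha with Rhea.  [Station Alpha: Mina, Rhea | Station Beta: Alma, Cato, Evan, Noor]
7. Pilot goes to Station Beta with Mina and Rhea.  [Station Alpha: — | Station Beta: Alma, Cato, Evan, Mina, Noor, Rhea]

7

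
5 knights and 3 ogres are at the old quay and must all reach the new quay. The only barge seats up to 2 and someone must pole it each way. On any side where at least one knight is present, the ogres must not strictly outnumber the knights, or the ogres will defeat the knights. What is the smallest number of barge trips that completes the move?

Counting alone: each trip to the new quay takes at most 2 across and each return brings at least 1 back, so after t trips out (and t−1 returns) at most 2t − (t−1) of the 8 are across; that first reaches 8 at t = 7, so at least 13 crossings are needed.
The plan below uses exactly 13 crossings, so it is optimal:
1. 2 ogres → the new quay.  (the old quay: 5K 1O; the new quay: 0K 2O)
2. 1 ogre ← the old quay.  (the old quay: 5K 2O; the new quay: 0K 1O)
3. 2 ogres → the new quay.  (the old quay: 5K 0O; the new quay: 0K 3O)
4. 1 ogre ← the old quay.  (the old quay: 5K 1O; the new quay: 0K 2O)
5. 2 knights → the new quay.  (the old quay: 3K 1O; the new quay: 2K 2O)
6. 1 ogre ← the old quay.  (the old quay: 3K 2O; the new quay: 2K 1O)
7. 1 knight and 1 ogre → the new quay.  (the old quay: 2K 1O; the new quay: 3K 2O)
8. 1 ogre ← the old quay.  (the old quay: 2K 2O; the new quay: 3K 1O)
9. 2 ogres → the new quay.  (the old quay: 2K 0O; the new quay: 3K 3O)
10. 1 ogre ← the old quay.  (the old quay: 2K 1O; the new quay: 3K 2O)
11. 1 knight and 1 ogre → the new quay.  (the old quay: 1K 0O; the new quay: 4K 3O)
12. 1 ogre ← the old quay.  (the old quay: 1K 1O; the new quay: 4K 2O)
13. 1 knight and 1 ogre → the new quay.  (the old quay: 0K 0O; the new quay: 5K 3O)

13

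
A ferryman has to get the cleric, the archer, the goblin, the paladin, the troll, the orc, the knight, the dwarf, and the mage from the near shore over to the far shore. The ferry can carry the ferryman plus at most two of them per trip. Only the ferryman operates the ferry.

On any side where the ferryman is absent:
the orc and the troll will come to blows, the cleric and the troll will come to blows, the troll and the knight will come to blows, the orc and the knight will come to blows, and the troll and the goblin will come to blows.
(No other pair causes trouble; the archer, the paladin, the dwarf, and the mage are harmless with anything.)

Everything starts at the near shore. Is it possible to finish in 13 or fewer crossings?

Counting alone: the ferryman can take at most 2 across per trip to the far shore, so moving all 9 needs at least 5 loaded trips out, with a return between consecutive ones — at least 9 crossings.
The safety rule pushes this higher. Following every safe sequence of crossings, the most of the 9 that can be at the far shore as the ferry arrives there on crossings 9, 11, 13 is 6, 7, 8 respectively — never all 9.
So the move cannot be finished within 13 crossings. (The shortest complete plan takes 15:)
1. Ferryman goes to the far shore with the orc and the troll.  [the near shore: the archer, the cleric, the dwarf, the goblin, the knight, the mage, the paladin | the far shore: the orc, the troll]
2. Ferryman goes back to the near shore with the troll.  [the near shore: the archer, the cleric, the dwarf, the goblin, the knight, the mage, the paladin, the troll | the far shore: the orc]
3. Ferryman goes to the far shore with the cleric and the troll.  [the near shore: the archer, the dwarf, the goblin, the knight, the mage, the paladin | the far shore: the cleric, the orc, the troll]
4. Ferryman goes back to the near shore with the troll.  [the near shore: the archer, the dwarf, the goblin, the knight, the mage, the paladin, the troll | the far shore: the cleric, the orc]
5. Ferryman goes to the far shore with the archer and the troll.  [the near shore: the dwarf, the goblin, the knight, the mage, the paladin | the far shore: the archer, the cleric, the orc, the troll]
6. Ferryman goes back to the near shore with the troll.  [the near shore: the dwarf, the goblin, the knight, the mage, the paladin, the troll | the far shore: the archer, the cleric, the orc]
7. Ferryman goes to the far shore with the goblin and the troll.  [the near shore: the dwarf, the knight, the mage, the paladin | the far shore: the archer, the cleric, the goblin, the orc, the troll]
8. Ferryman goes back to the near shore with the troll.  [the near shore: the dwarf, the knight, the mage, the paladin, the troll | the far shore: the archer, the cleric, the goblin, the orc]
9. Ferryman goes to the far shore with the paladin and the troll.  [the near shore: the dwarf, the knight, the mage | the far shore: the archer, the cleric, the goblin, the orc, the paladin, the troll]
10. Ferryman goes back to the near shore with the troll.  [the near shore: the dwarf, the knight, the mage, the troll | the far shore: the archer, the cleric, the goblin, the orc, the paladin]
11. Ferryman goes to the far shore with the dwarf and the troll.  [the near shore: the knight, the mage | the far shore: the archer, the cleric, the dwarf, the goblin, the orc, the paladin, the troll]
12. Ferryman goes back to the near shore with the troll.  [the near shore: the knight, the mage, the troll | the far shore: the archer, the cleric, the dwarf, the goblin, the orc, the paladin]
13. Ferryman goes to the far shore with the mage and the troll.  [the near shore: the knight | the far shore: the archer, the cleric, the dwarf, the goblin, the mage, the orc, the paladin, the troll]
14. Ferryman goes back to the near shore with the troll.  [the near shore: the knight, the troll | the far shore: the archer, the cleric, the dwarf, the goblin, the mage, the orc, the paladin]
15. Ferryman goes to the far shore with the knight and the troll.  [the near shore: — | the far shore: the archer, the cleric, the dwarf, the goblin, the knight, the mage, the orc, the paladin, the troll]

No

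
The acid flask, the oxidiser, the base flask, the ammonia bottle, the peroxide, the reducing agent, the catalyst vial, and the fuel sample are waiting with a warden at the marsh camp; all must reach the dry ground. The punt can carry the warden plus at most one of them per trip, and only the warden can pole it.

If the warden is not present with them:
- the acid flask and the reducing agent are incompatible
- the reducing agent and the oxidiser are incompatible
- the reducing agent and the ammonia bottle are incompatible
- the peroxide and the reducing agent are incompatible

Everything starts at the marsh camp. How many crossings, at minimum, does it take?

impossible

Following every safe sequence of crossings from the start, the most of the 8 that can be at the dry ground as the punt arrives there on crossings 1, 3, 5, 7, 9 is 1, 2, 3, 4, 5 respectively; the best ever achieved is 5 of 8.
From crossing 11 on, no configuration arises that was not already reachable earlier: only 88 distinct safe configurations (who is on which side, and where the punt is) can ever be reached, none of them has everyone across, and every continuation just revisits them. So no valid plan exists.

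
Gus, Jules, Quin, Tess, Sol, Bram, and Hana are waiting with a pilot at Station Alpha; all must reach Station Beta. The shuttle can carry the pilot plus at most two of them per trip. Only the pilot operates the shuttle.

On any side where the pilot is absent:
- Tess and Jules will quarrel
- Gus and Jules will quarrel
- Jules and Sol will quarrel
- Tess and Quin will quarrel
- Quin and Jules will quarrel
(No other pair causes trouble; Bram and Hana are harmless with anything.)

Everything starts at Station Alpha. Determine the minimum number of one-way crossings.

11

Counting alone: the pilot can take at most 2 across per trip to Station Beta, so moving all 7 needs at least 4 loaded trips out, with a return between consecutive ones — at least 7 crossings.
The safety rule pushes this higher. Following every safe sequence of crossings, the most of the 7 that can be at Station Beta as the shuttle arrives there on crossings 7, 9 is 5, 6 respectively — never all 7.
So no plan with fewer than 11 crossings exists, and this one achieves 11:
1. Pilot goes to Station Beta with Jules and Quin.
2. Pilot goes back to Station Alpha with Jules.
3. Pilot goes to Station Beta with Gus and Jules.
4. Pilot goes back to Station Alpha with Jules.
5. Pilot goes to Station Beta with Jules and Sol.
6. Pilot goes back to Station Alpha with Jules.
7. Pilot goes to Station Beta with Bram and Jules.
8. Pilot goes back to Station Alpha with Jules.
9. Pilot goes to Station Beta with Hana and Jules.
10. Pilot goes back to Station Alpha with Jules.
11. Pilot goes to Station Beta with Jules and Tess.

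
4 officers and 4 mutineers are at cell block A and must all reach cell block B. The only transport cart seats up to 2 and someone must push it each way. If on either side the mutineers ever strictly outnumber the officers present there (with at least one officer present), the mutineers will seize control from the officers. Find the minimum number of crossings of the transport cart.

impossible

Following every safe sequence of crossings from the start, the most of the 8 that can be at cell block B as the transport cart arrives there on crossings 1, 3, 5 is 2, 3, 4 respectively; the best ever achieved is 4 of 8.
From crossing 7 on, no configuration arises that was not already reachable earlier: only 11 distinct safe configurations (who is on which side, and where the transport cart is) can ever be reached, none of them has everyone across, and every continuation just revisits them. They are: 0 officers + 0 mutineers across (transport cart back at the start); 0 officers + 1 mutineer across (transport cart there); 0 officers + 1 mutineer across (transport cart back at the start); 0 officers + 2 mutineers across (transport cart there); 0 officers + 2 mutineers across (transport cart back at the start); 0 officers + 3 mutineers across (transport cart there); 0 officers + 3 mutineers across (transport cart back at the start); 0 officers + 4 mutineers across (transport cart there); 1 officer + 1 mutineer across (transport cart there); 1 officer + 1 mutineer across (transport cart back at the start); 2 officers + 2 mutineers across (transport cart there). So no valid plan exists.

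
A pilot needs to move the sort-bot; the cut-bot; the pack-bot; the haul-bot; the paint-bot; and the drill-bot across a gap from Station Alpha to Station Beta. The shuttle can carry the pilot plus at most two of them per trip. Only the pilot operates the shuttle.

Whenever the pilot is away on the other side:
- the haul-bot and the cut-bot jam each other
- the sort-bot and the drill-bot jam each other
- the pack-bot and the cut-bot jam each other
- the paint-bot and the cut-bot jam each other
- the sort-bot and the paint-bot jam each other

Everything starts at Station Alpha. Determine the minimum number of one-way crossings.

Counting alone: the pilot can take at most 2 across per trip to Station Beta, so moving all 6 needs at least 3 loaded trips out, with a return between consecutive ones — at least 5 crossings.
The safety rule pushes this higher. Following every safe sequence of crossings, the most of the 6 that can be at Station Beta as the shuttle arrives there on crossing 5 is 5 — never all 6.
So no plan with fewer than 7 crossings exists, and this one achieves 7:
1. Pilot goes to Station Beta with the cut-bot and the sort-bot.  [Station Alpha: the drill-bot, the haul-bot, the pack-bot, the paint-bot | Station Beta: the cut-bot, the sort-bot]
2. Pilot goes back to Station Alpha alone.  [Station Alpha: the drill-bot, the haul-bot, the pack-bot, the paint-bot | Station Beta: the cut-bot, the sort-bot]
3. Pilot goes to Station Beta with the haul-bot and the pack-bot.  [Station Alpha: the drill-bot, the paint-bot | Station Beta: the cut-bot, the haul-bot, the pack-bot, the sort-bot]
4. Pilot goes back to Station Alpha with the cut-bot.  [Station Alpha: the cut-bot, the drill-bot, the paint-bot | Station Beta: the haul-bot, the pack-bot, the sort-bot]
5. Pilot goes to Station Beta with the drill-bot and the paint-bot.  [Station Alpha: the cut-bot | Station Beta: the drill-bot, the haul-bot, the pack-bot, the paint-bot, the sort-bot]
6. Pilot goes back to Station Alpha with the sort-bot.  [Station Alpha: the cut-bot, the sort-bot | Station Beta: the drill-bot, the haul-bot, the pack-bot, the paint-bot]
7. Pilot goes to Station Beta with the cut-bot and the sort-bot.  [Station Alpha: — | Station Beta: the cut-bot, the drill-bot, the haul-bot, the pack-bot, the paint-bot, the sort-bot]

7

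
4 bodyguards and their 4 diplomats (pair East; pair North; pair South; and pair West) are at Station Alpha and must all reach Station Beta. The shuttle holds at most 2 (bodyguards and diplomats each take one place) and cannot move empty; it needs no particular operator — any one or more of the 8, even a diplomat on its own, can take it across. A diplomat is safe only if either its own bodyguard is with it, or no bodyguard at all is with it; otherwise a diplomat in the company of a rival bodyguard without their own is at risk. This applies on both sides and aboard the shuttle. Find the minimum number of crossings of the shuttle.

impossible

Following every safe sequence of crossings from the start, the most of the 8 that can be at Station Beta as the shuttle arrives there on crossings 1, 3, 5 is 2, 3, 4 respectively; the best ever achieved is 4 of 8.
From crossing 7 on, no configuration arises that was not already reachable earlier: only 44 distinct safe configurations (who is on which side, and where the shuttle is) can ever be reached, none of them has everyone across, and every continuation just revisits them. So no valid plan exists.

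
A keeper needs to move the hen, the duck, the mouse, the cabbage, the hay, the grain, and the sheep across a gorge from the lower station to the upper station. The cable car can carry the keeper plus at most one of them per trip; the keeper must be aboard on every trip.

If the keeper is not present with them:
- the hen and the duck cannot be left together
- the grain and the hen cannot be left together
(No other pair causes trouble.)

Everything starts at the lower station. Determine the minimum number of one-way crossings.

Counting alone: the keeper can take at most 1 across per trip to the upper station, so moving all 7 needs at least 7 loaded trips out, with a return between consecutive ones — at least 13 crossings.
The safety rule pushes this higher. Following every safe sequence of crossings, the most of the 7 that can be at the upper station as the cable car arrives there on crossing 13 is 6 — never all 7.
So no plan with fewer than 15 crossings exists, and this one achieves 15:
1. Keeper goes to the upper station with the hen.  [the lower station: the cabbage, the duck, the grain, the hay, the mouse, the sheep | the upper station: the hen]
2. Keeper goes back to the lower station alone.  [the lower station: the cabbage, the duck, the grain, the hay, the mouse, the sheep | the upper station: the hen]
3. Keeper goes to the upper station with the duck.  [the lower station: the cabbage, the grain, the hay, the mouse, the sheep | the upper station: the duck, the hen]
4. Keeper goes back to the lower station with the hen.  [the lower station: the cabbage, the grain, the hay, the hen, the mouse, the sheep | the upper station: the duck]
5. Keeper goes to the upper station with the grain.  [the lower station: the cabbage, the hay, the hen, the mouse, the sheep | the upper station: the duck, the grain]
6. Keeper goes back to the lower station alone.  [the lower station: the cabbage, the hay, the hen, the mouse, the sheep | the upper station: the duck, the grain]
7. Keeper goes to the upper station with the mouse.  [the lower station: the cabbage, the hay, the hen, the sheep | the upper station: the duck, the grain, the mouse]
8. Keeper goes back to the lower station alone.  [the lower station: the cabbage, the hay, the hen, the sheep | the upper station: the duck, the grain, the mouse]
9. Keeper goes to the upper station with the cabbage.  [the lower station: the hay, the hen, the sheep | the upper station: the cabbage, the duck, the grain, the mouse]
10. Keeper goes back to the lower station alone.  [the lower station: the hay, the hen, the sheep | the upper station: the cabbage, the duck, the grain, the mouse]
11. Keeper goes to the upper station with the hay.  [the lower station: the hen, the sheep | the upper station: the cabbage, the duck, the grain, the hay, the mouse]
12. Keeper goes back to the lower station alone.  [the lower station: the hen, the sheep | the upper station: the cabbage, the duck, the grain, the hay, the mouse]
13. Keeper goes to the upper station with the sheep.  [the lower station: the hen | the upper station: the cabbage, the duck, the grain, the hay, the mouse, the sheep]
14. Keeper goes back to the lower station alone.  [the lower station: the hen | the upper station: the cabbage, the duck, the grain, the hay, the mouse, the sheep]
15. Keeper goes to the upper station with the hen.  [the lower station: — | the upper station: the cabbage, the duck, the grain, the hay, the hen, the mouse, the sheep]

15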